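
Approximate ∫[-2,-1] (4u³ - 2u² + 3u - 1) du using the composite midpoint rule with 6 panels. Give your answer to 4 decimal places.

h = (-1 − (-2))/6 = 0.166667.
Midpoints m₁,…,m₆ = -1.916667, -1.75, -1.583333, -1.416667, -1.25, -1.083333.
f(m₁)=-42.261574, f(m₂)=-33.8125, f(m₃)=-26.641204, f(m₄)=-20.636574, f(m₅)=-15.6875, f(m₆)=-11.682870.
h·[f(m₁) + f(m₂) + f(m₃) + f(m₄) + f(m₅) + f(m₆)] = 0.166667·(-150.722222) = -25.1204.

-25.1204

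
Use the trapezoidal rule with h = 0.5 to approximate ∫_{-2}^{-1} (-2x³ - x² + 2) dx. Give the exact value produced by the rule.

7.5

h = (-1 − (-2))/2 = 0.5.
Nodes x₀,…,x₂ = -2, -1.5, -1.
f(x) = -2x³ - x² + 2: f₀=14, f₁=6.5, f₂=3.
(h/2)·[f₀ + 2f₁ + f₂] = 0.25·(30) = 7.5.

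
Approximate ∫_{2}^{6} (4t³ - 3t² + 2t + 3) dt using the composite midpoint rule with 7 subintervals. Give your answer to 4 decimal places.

h = (6 − 2)/7 = 0.571429.
Midpoints m₁,…,m₇ = 2.285714, 2.857143, 3.428571, 4, 4.571429, 5.142857, 5.714286.
f(m₁)=39.664723, f(m₂)=77.518950, f(m₃)=135.804665, f(m₄)=219, f(m₅)=331.583090, f(m₆)=478.032070, f(m₇)=662.825073.
h·[f(m₁) + f(m₂) + f(m₃) + f(m₄) + f(m₅) + f(m₆) + f(m₇)] = 0.571429·(1944.428571) = 1111.1020.

1111.1020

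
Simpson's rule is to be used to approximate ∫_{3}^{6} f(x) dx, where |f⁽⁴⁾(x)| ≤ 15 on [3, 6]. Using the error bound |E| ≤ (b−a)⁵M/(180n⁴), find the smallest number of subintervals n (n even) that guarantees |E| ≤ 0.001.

Need 3645/(180n⁴) ≤ 0.001.
n⁴ ≥ 3645/(180·0.001) = 20250 ⇒ n ≥ 11.9291, so the smallest even n is 12. (n must be even for Simpson's rule.)

12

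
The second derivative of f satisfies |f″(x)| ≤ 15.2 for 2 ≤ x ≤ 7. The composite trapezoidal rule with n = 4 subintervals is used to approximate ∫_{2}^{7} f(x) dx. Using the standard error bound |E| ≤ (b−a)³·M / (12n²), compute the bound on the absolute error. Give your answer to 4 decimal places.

|E| ≤ (5)³·15.2 / (12·4²) = 1900/192 = 9.8958.

9.8958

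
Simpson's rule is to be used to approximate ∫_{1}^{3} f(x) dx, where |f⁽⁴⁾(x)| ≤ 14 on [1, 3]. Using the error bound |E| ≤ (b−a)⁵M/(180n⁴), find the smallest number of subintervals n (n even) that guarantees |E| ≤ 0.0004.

10

Need 448/(180n⁴) ≤ 0.0004.
n⁴ ≥ 448/(180·0.0004) = 6222.22 ⇒ n ≥ 8.8815, so the smallest even n is 10. (n must be even for Simpson's rule.)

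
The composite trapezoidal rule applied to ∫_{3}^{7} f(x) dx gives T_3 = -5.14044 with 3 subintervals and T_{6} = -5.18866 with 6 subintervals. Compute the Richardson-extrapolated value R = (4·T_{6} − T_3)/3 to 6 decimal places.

R = (4·T_{6} − T_3) / 3 = (4·(-5.18866) − (-5.14044))/3 = (-15.61420)/3 = -5.204733.

-5.204733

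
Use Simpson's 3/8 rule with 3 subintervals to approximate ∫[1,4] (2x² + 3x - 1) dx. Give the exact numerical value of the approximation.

61.5

h = (4 − 1)/3 = 1.
Nodes x₀,…,x₃ = 1, 2, 3, 4.
f(x) = 2x² + 3x - 1: f₀=4, f₁=13, f₂=26, f₃=43.
(3h/8)·[f₀ + 3f₁ + 3f₂ + f₃] = 0.375·(164) = 61.5.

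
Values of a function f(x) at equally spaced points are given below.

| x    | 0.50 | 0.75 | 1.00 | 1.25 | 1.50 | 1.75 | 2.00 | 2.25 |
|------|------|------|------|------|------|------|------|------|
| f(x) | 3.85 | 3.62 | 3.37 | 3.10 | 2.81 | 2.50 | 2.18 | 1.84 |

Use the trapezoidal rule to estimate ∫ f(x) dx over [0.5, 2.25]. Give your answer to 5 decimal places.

5.10625

h = 0.25, n = 7.
(h/2)·[y₀ + 2y₁ + 2y₂ + 2y₃ + 2y₄ + 2y₅ + 2y₆ + y₇] = 0.125·(40.85) = 5.10625.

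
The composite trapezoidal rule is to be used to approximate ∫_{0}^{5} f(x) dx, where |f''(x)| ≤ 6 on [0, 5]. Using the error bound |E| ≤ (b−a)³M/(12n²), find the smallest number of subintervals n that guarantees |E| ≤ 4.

Need 750/(12n²) ≤ 4.
n² ≥ 750/(12·4) = 15.625 ⇒ n ≥ 3.9528, so the smallest n is 4.

4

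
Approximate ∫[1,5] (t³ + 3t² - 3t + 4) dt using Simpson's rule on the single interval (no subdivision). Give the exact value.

260

S = (b−a)/6 · [f(1) + 4f(3) + f(5)] = 0.666667·[5 + 4·49 + 189] = 260.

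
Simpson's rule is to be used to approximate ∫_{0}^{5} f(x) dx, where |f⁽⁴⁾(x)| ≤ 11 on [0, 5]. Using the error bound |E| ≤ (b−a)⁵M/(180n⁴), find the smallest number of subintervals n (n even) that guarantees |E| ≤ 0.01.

12

Need 34375/(180n⁴) ≤ 0.01.
n⁴ ≥ 34375/(180·0.01) = 19097.2 ⇒ n ≥ 11.7555, so the smallest even n is 12. (n must be even for Simpson's rule.)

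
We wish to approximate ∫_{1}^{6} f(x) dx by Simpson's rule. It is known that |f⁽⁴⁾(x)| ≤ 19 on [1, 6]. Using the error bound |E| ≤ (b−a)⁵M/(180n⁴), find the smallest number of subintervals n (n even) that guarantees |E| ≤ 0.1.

Need 59375/(180n⁴) ≤ 0.1.
n⁴ ≥ 59375/(180·0.1) = 3298.61 ⇒ n ≥ 7.5785, so the smallest even n is 8. (n must be even for Simpson's rule.)

8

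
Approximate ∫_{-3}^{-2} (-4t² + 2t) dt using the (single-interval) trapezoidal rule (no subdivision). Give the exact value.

T = (b−a)/2 · [f(-3) + f(-2)] = 0.5·[(-42) + (-20)] = -31.

-31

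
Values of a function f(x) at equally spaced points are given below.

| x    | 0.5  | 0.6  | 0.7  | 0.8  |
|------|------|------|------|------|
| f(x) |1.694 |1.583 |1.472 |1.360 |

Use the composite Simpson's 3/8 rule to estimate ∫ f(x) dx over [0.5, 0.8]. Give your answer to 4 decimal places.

h = 0.1, n = 3.
(3h/8)·[y₀ + 3y₁ + 3y₂ + y₃] = 0.0375·(12.219) = 0.4582.

0.4582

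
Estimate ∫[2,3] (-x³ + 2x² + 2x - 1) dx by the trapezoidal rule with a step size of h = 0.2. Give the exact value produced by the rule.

0.38

h = (3 − 2)/5 = 0.2.
Nodes x₀,…,x₅ = 2, 2.2, 2.4, 2.6, 2.8, 3.
f(x) = -x³ + 2x² + 2x - 1: f₀=3, f₁=2.432, f₂=1.496, f₃=0.144, f₄=-1.672, f₅=-4.
(h/2)·[f₀ + 2f₁ + 2f₂ + 2f₃ + 2f₄ + f₅] = 0.1·(3.8) = 0.38.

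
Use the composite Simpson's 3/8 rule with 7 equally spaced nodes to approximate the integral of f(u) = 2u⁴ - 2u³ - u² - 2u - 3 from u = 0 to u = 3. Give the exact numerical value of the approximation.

29.8125

h = (3 − 0)/6 = 0.5.
Nodes u₀,…,u₆ = 0, 0.5, 1, 1.5, 2, 2.5, 3.
f(u) = 2u⁴ - 2u³ - u² - 2u - 3: f₀=-3, f₁=-4.375, f₂=-6, f₃=-4.875, f₄=5, f₅=32.625, f₆=90.
(3h/8)·[f₀ + 3f₁ + 3f₂ + 2f₃ + 3f₄ + 3f₅ + f₆] = 0.1875·(159) = 29.8125.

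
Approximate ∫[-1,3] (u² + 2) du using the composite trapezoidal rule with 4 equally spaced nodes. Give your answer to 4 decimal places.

18.5185

h = (3 − (-1))/3 = 1.333333.
Nodes u₀,…,u₃ = -1, 0.333333, 1.666667, 3.
f(u) = u² + 2: f₀=3, f₁=2.111111, f₂=4.777778, f₃=11.
(h/2)·[f₀ + 2f₁ + 2f₂ + f₃] = 0.666667·(27.777778) = 18.5185.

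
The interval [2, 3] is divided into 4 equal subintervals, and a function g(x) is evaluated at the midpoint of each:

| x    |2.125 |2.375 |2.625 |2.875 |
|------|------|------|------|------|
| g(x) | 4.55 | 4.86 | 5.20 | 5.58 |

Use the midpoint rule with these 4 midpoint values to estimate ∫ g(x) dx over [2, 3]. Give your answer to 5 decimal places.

5.04750

h = 0.25, n = 4.
h·[y(m₁) + y(m₂) + y(m₃) + y(m₄)] = 0.25·(20.19) = 5.04750.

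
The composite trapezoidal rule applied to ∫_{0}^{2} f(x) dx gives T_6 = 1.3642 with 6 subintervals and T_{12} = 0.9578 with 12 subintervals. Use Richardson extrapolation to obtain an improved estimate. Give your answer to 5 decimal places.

0.82233

R = (4·T_{12} − T_6) / 3 = (4·0.9578 − 1.3642)/3 = (2.4670)/3 = 0.82233.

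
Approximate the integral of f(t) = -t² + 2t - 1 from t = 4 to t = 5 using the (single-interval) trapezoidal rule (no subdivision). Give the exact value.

-12.5

T = (b−a)/2 · [f(4) + f(5)] = 0.5·[(-9) + (-16)] = -12.5.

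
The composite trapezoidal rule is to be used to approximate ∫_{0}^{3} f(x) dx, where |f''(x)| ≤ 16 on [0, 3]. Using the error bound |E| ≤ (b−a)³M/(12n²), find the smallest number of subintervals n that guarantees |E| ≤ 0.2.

14

Need 432/(12n²) ≤ 0.2.
n² ≥ 432/(12·0.2) = 180 ⇒ n ≥ 13.4164, so the smallest n is 14.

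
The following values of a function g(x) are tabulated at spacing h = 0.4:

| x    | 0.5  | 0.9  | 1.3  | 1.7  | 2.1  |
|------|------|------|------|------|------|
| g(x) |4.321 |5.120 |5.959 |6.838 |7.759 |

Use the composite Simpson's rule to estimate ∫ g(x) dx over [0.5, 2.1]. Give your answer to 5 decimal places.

9.57733

h = 0.4, n = 4.
(h/3)·[y₀ + 4y₁ + 2y₂ + 4y₃ + y₄] = 0.133333·(71.830) = 9.57733.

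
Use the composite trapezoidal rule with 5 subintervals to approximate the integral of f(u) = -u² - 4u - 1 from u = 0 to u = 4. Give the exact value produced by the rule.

h = (4 − 0)/5 = 0.8.
Nodes u₀,…,u₅ = 0, 0.8, 1.6, 2.4, 3.2, 4.
f(u) = -u² - 4u - 1: f₀=-1, f₁=-4.84, f₂=-9.96, f₃=-16.36, f₄=-24.04, f₅=-33.
(h/2)·[f₀ + 2f₁ + 2f₂ + 2f₃ + 2f₄ + f₅] = 0.4·(-144.4) = -57.76.

-57.76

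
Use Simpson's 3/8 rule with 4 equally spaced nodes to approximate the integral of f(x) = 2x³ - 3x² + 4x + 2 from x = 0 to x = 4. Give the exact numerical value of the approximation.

h = (4 − 0)/3 = 1.333333.
Nodes x₀,…,x₃ = 0, 1.333333, 2.666667, 4.
f(x) = 2x³ - 3x² + 4x + 2: f₀=2, f₁=6.740741, f₂=29.259259, f₃=98.
(3h/8)·[f₀ + 3f₁ + 3f₂ + f₃] = 0.5·(208) = 104.

104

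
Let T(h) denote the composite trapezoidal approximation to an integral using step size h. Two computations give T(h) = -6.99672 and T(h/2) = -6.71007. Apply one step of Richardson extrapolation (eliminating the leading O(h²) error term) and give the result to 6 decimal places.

R = (4·T(h/2) − T(h)) / 3 = (4·(-6.71007) − (-6.99672))/3 = (-19.84356)/3 = -6.614520.

-6.614520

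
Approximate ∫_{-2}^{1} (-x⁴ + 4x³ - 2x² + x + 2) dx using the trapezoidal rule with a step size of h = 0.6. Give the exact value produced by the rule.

h = (1 − (-2))/5 = 0.6.
Nodes x₀,…,x₅ = -2, -1.4, -0.8, -0.2, 0.4, 1.
f(x) = -x⁴ + 4x³ - 2x² + x + 2: f₀=-56, f₁=-18.1376, f₂=-2.5376, f₃=1.6864, f₄=2.3104, f₅=4.
(h/2)·[f₀ + 2f₁ + 2f₂ + 2f₃ + 2f₄ + f₅] = 0.3·(-85.3568) = -25.60704.

-25.60704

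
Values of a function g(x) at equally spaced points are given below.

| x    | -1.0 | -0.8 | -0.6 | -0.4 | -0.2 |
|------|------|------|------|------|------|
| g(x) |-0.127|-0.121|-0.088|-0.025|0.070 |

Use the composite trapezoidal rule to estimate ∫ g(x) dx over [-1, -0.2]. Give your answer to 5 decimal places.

h = 0.2, n = 4.
(h/2)·[y₀ + 2y₁ + 2y₂ + 2y₃ + y₄] = 0.1·(-0.525) = -0.05250.

-0.05250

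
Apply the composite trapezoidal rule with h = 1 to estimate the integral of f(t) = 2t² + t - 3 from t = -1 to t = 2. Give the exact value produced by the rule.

h = (2 − (-1))/3 = 1.
Nodes t₀,…,t₃ = -1, 0, 1, 2.
f(t) = 2t² + t - 3: f₀=-2, f₁=-3, f₂=0, f₃=7.
(h/2)·[f₀ + 2f₁ + 2f₂ + f₃] = 0.5·(-1) = -0.5.

-0.5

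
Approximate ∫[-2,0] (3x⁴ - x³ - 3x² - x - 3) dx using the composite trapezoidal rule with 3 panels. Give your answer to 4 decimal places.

h = (0 − (-2))/3 = 0.666667.
Nodes x₀,…,x₃ = -2, -1.333333, -0.666667, 0.
f(x) = 3x⁴ - x³ - 3x² - x - 3: f₀=43, f₁=4.851852, f₂=-2.777778, f₃=-3.
(h/2)·[f₀ + 2f₁ + 2f₂ + f₃] = 0.333333·(44.148148) = 14.7160.

14.7160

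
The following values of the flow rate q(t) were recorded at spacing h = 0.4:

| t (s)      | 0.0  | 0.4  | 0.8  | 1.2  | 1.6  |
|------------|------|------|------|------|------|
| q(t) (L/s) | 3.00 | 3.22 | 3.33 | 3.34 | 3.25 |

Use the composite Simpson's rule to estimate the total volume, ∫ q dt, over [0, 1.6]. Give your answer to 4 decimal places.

h = 0.4, n = 4.
(h/3)·[y₀ + 4y₁ + 2y₂ + 4y₃ + y₄] = 0.133333·(39.15) = 5.2200.

5.2200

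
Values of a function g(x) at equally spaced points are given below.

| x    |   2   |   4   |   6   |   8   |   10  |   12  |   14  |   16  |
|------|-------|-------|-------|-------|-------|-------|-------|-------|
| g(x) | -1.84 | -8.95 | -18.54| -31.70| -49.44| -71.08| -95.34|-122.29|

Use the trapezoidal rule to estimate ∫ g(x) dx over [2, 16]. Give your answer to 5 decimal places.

-674.23000

h = 2, n = 7.
(h/2)·[y₀ + 2y₁ + 2y₂ + 2y₃ + 2y₄ + 2y₅ + 2y₆ + y₇] = 1·(-674.23) = -674.23000.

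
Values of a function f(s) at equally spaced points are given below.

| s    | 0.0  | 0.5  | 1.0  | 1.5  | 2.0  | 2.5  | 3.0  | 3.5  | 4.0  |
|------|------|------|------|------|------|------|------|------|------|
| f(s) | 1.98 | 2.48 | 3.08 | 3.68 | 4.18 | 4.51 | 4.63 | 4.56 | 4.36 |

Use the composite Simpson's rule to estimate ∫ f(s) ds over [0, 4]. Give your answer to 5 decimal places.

h = 0.5, n = 8.
(h/3)·[y₀ + 4y₁ + 2y₂ + 4y₃ + 2y₄ + 4y₅ + 2y₆ + 4y₇ + y₈] = 0.166667·(91.04) = 15.17333.

15.17333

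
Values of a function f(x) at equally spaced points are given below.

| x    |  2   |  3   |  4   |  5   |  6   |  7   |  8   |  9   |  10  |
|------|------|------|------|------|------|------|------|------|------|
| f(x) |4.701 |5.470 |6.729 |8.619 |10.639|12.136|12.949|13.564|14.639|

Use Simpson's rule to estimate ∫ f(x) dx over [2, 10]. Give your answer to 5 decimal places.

h = 1, n = 8.
(h/3)·[y₀ + 4y₁ + 2y₂ + 4y₃ + 2y₄ + 4y₅ + 2y₆ + 4y₇ + y₈] = 0.333333·(239.130) = 79.71000.

79.71000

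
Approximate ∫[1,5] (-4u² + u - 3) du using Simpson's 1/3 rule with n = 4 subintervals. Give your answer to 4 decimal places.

h = (5 − 1)/4 = 1.
Nodes u₀,…,u₄ = 1, 2, 3, 4, 5.
f(u) = -4u² + u - 3: f₀=-6, f₁=-17, f₂=-36, f₃=-63, f₄=-98.
(h/3)·[f₀ + 4f₁ + 2f₂ + 4f₃ + f₄] = 0.333333·(-496) = -165.3333.

-165.3333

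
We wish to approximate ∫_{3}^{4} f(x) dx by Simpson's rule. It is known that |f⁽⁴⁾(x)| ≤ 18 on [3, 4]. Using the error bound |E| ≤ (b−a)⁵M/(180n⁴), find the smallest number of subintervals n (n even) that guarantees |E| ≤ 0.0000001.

32

Need 18/(180n⁴) ≤ 0.0000001.
n⁴ ≥ 18/(180·0.0000001) = 1e+06 ⇒ n ≥ 31.6228, so the smallest even n is 32. (n must be even for Simpson's rule.)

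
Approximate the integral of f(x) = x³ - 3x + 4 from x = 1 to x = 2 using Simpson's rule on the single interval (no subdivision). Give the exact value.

3.25

S = (b−a)/6 · [f(1) + 4f(1.5) + f(2)] = 0.166667·[2 + 4·2.875 + 6] = 3.25.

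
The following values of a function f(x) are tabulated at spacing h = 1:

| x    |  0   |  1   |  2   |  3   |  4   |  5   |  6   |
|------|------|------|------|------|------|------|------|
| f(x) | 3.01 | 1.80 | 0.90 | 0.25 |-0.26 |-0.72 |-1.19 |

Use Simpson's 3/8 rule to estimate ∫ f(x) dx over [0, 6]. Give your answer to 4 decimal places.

h = 1, n = 6.
(3h/8)·[y₀ + 3y₁ + 3y₂ + 2y₃ + 3y₄ + 3y₅ + y₆] = 0.375·(7.48) = 2.8050.

2.8050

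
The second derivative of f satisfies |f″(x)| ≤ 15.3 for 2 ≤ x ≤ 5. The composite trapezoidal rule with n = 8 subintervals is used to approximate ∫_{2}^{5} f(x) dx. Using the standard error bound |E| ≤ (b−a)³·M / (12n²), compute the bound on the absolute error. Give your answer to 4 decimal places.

0.5379

|E| ≤ (3)³·15.3 / (12·8²) = 413.1/768 = 0.5379.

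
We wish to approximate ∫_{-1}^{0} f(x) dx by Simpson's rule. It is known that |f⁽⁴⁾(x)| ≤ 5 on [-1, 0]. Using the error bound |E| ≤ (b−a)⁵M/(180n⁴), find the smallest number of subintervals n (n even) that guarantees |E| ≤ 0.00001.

8

Need 5/(180n⁴) ≤ 0.00001.
n⁴ ≥ 5/(180·0.00001) = 2777.78 ⇒ n ≥ 7.2598, so the smallest even n is 8. (n must be even for Simpson's rule.)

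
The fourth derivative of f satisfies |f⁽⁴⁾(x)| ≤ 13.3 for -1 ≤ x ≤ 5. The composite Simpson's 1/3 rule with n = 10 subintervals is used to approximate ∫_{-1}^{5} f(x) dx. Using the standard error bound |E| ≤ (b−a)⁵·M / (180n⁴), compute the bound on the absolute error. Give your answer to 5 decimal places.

|E| ≤ (6)⁵·13.3 / (180·10⁴) = 103420.8/1800000 = 0.05746.

0.05746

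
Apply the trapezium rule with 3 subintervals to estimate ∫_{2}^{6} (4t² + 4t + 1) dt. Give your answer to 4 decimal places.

h = (6 − 2)/3 = 1.333333.
Nodes t₀,…,t₃ = 2, 3.333333, 4.666667, 6.
f(t) = 4t² + 4t + 1: f₀=25, f₁=58.777778, f₂=106.777778, f₃=169.
(h/2)·[f₀ + 2f₁ + 2f₂ + f₃] = 0.666667·(525.111111) = 350.0741.

350.0741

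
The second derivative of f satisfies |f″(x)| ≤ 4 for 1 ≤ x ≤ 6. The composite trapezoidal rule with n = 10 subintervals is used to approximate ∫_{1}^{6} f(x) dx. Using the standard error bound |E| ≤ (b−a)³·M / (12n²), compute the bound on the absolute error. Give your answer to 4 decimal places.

0.4167

|E| ≤ (5)³·4 / (12·10²) = 500/1200 = 0.4167.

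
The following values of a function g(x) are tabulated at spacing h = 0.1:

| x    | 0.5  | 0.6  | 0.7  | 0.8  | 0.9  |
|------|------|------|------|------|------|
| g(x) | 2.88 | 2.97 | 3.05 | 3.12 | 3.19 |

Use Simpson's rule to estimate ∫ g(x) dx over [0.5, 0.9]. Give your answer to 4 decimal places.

1.2177

h = 0.1, n = 4.
(h/3)·[y₀ + 4y₁ + 2y₂ + 4y₃ + y₄] = 0.033333·(36.53) = 1.2177.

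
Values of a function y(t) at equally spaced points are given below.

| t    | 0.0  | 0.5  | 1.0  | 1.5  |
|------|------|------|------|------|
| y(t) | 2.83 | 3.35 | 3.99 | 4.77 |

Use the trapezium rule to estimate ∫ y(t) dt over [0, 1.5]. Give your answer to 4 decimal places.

h = 0.5, n = 3.
(h/2)·[y₀ + 2y₁ + 2y₂ + y₃] = 0.25·(22.28) = 5.5700.

5.5700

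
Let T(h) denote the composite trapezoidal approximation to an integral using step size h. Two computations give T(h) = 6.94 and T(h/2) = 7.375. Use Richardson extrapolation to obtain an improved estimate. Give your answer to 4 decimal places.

R = (4·T(h/2) − T(h)) / 3 = (4·7.375 − 6.94)/3 = (22.560)/3 = 7.5200.

7.5200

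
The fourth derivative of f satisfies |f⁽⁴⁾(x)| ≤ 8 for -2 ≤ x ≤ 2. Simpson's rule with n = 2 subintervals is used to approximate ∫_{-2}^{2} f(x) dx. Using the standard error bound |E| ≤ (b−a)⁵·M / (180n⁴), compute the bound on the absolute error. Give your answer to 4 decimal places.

2.8444

|E| ≤ (4)⁵·8 / (180·2⁴) = 8192/2880 = 2.8444.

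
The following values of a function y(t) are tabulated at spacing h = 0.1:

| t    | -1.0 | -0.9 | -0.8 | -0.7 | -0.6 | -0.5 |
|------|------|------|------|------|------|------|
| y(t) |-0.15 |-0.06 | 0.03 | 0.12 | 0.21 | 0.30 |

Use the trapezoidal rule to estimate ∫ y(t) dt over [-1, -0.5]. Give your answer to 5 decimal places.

h = 0.1, n = 5.
(h/2)·[y₀ + 2y₁ + 2y₂ + 2y₃ + 2y₄ + y₅] = 0.05·(0.75) = 0.03750.

0.03750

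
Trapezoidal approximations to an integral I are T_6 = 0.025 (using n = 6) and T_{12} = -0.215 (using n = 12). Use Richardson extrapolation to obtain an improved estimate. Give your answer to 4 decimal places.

R = (4·T_{12} − T_6) / 3 = (4·(-0.215) − 0.025)/3 = (-0.885)/3 = -0.2950.

-0.2950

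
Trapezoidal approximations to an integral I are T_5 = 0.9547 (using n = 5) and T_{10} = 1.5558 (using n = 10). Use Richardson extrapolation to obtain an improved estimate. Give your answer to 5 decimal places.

R = (4·T_{10} − T_5) / 3 = (4·1.5558 − 0.9547)/3 = (5.2685)/3 = 1.75617.

1.75617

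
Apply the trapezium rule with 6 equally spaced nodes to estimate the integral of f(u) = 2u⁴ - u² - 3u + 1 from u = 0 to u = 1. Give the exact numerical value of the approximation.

-0.41344

h = (1 − 0)/5 = 0.2.
Nodes u₀,…,u₅ = 0, 0.2, 0.4, 0.6, 0.8, 1.
f(u) = 2u⁴ - u² - 3u + 1: f₀=1, f₁=0.3632, f₂=-0.3088, f₃=-0.9008, f₄=-1.2208, f₅=-1.
(h/2)·[f₀ + 2f₁ + 2f₂ + 2f₃ + 2f₄ + f₅] = 0.1·(-4.1344) = -0.41344.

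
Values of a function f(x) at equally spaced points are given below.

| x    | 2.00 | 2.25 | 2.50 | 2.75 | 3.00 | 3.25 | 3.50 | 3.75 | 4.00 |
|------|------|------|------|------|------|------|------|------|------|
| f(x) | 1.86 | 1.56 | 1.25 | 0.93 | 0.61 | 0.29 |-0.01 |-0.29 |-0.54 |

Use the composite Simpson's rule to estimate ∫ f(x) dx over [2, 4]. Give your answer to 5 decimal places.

h = 0.25, n = 8.
(h/3)·[y₀ + 4y₁ + 2y₂ + 4y₃ + 2y₄ + 4y₅ + 2y₆ + 4y₇ + y₈] = 0.083333·(14.98) = 1.24833.

1.24833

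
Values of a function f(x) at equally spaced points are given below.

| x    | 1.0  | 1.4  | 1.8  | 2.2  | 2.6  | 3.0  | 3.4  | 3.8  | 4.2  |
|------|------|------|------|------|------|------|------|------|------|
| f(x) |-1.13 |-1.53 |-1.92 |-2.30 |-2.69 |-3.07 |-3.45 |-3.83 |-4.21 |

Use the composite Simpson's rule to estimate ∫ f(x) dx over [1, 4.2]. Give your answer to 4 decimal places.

-8.5840

h = 0.4, n = 8.
(h/3)·[y₀ + 4y₁ + 2y₂ + 4y₃ + 2y₄ + 4y₅ + 2y₆ + 4y₇ + y₈] = 0.133333·(-64.38) = -8.5840.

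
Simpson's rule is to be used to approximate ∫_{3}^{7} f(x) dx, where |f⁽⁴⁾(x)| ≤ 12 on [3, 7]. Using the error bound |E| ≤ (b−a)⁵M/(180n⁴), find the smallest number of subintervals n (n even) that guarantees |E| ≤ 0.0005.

20

Need 12288/(180n⁴) ≤ 0.0005.
n⁴ ≥ 12288/(180·0.0005) = 136533 ⇒ n ≥ 19.2225, so the smallest even n is 20. (n must be even for Simpson's rule.)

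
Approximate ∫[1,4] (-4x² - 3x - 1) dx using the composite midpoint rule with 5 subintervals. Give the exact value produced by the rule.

-109.14

h = (4 − 1)/5 = 0.6.
Midpoints m₁,…,m₅ = 1.3, 1.9, 2.5, 3.1, 3.7.
f(m₁)=-11.66, f(m₂)=-21.14, f(m₃)=-33.5, f(m₄)=-48.74, f(m₅)=-66.86.
h·[f(m₁) + f(m₂) + f(m₃) + f(m₄) + f(m₅)] = 0.6·(-181.9) = -109.14.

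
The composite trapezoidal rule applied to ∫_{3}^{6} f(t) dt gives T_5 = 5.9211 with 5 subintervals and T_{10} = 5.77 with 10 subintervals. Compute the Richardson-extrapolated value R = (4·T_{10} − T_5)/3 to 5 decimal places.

5.71963

R = (4·T_{10} − T_5) / 3 = (4·5.77 − 5.9211)/3 = (17.1589)/3 = 5.71963.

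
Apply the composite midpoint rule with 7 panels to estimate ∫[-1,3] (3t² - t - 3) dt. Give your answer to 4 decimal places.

11.6735

h = (3 − (-1))/7 = 0.571429.
Midpoints m₁,…,m₇ = -0.714286, -0.142857, 0.428571, 1, 1.571429, 2.142857, 2.714286.
f(m₁)=-0.755102, f(m₂)=-2.795918, f(m₃)=-2.877551, f(m₄)=-1, f(m₅)=2.836735, f(m₆)=8.632653, f(m₇)=16.387755.
h·[f(m₁) + f(m₂) + f(m₃) + f(m₄) + f(m₅) + f(m₆) + f(m₇)] = 0.571429·(20.428571) = 11.6735.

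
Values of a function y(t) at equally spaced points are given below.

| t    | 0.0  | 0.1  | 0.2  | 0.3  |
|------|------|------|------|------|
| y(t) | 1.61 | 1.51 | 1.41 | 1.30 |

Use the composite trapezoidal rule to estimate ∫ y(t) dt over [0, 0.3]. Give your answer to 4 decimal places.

h = 0.1, n = 3.
(h/2)·[y₀ + 2y₁ + 2y₂ + y₃] = 0.05·(8.75) = 0.4375.

0.4375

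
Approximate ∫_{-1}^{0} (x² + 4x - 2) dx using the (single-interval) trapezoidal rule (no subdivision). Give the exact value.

T = (b−a)/2 · [f(-1) + f(0)] = 0.5·[(-5) + (-2)] = -3.5.

-3.5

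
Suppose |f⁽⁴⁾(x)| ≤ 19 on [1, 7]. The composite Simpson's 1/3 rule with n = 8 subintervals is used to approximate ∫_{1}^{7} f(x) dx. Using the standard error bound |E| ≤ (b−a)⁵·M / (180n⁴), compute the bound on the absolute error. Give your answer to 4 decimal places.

0.2004

|E| ≤ (6)⁵·19 / (180·8⁴) = 147744/737280 = 0.2004.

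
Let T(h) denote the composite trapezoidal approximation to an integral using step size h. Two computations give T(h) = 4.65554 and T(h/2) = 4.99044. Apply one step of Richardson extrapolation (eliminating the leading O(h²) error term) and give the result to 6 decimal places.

R = (4·T(h/2) − T(h)) / 3 = (4·4.99044 − 4.65554)/3 = (15.30622)/3 = 5.102073.

5.102073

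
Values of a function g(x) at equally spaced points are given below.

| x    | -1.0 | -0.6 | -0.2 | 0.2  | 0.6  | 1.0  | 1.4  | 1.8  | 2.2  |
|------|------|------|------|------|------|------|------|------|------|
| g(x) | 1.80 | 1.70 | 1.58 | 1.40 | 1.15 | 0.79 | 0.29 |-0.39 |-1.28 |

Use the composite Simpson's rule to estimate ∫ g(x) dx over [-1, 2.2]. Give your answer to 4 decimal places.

2.7413

h = 0.4, n = 8.
(h/3)·[y₀ + 4y₁ + 2y₂ + 4y₃ + 2y₄ + 4y₅ + 2y₆ + 4y₇ + y₈] = 0.133333·(20.56) = 2.7413.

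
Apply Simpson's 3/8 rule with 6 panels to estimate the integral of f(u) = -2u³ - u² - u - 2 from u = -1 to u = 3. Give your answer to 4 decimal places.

h = (3 − (-1))/6 = 0.666667.
Nodes u₀,…,u₆ = -1, -0.333333, 0.333333, 1, 1.666667, 2.333333, 3.
f(u) = -2u³ - u² - u - 2: f₀=0, f₁=-1.703704, f₂=-2.518519, f₃=-6, f₄=-15.703704, f₅=-35.185185, f₆=-68.
(3h/8)·[f₀ + 3f₁ + 3f₂ + 2f₃ + 3f₄ + 3f₅ + f₆] = 0.25·(-245.333333) = -61.3333.

-61.3333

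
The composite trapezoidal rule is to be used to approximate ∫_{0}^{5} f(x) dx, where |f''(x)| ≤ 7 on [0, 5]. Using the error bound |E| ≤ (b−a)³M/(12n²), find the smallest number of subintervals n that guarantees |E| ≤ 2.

7

Need 875/(12n²) ≤ 2.
n² ≥ 875/(12·2) = 36.4583 ⇒ n ≥ 6.0381, so the smallest n is 7.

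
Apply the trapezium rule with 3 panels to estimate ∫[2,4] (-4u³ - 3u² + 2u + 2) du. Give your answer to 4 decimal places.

h = (4 − 2)/3 = 0.666667.
Nodes u₀,…,u₃ = 2, 2.666667, 3.333333, 4.
f(u) = -4u³ - 3u² + 2u + 2: f₀=-38, f₁=-89.851852, f₂=-172.814815, f₃=-294.
(h/2)·[f₀ + 2f₁ + 2f₂ + f₃] = 0.333333·(-857.333333) = -285.7778.

-285.7778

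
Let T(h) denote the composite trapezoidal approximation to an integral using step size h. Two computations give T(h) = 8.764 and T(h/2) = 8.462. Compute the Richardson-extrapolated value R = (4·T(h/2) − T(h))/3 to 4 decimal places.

8.3613

R = (4·T(h/2) − T(h)) / 3 = (4·8.462 − 8.764)/3 = (25.084)/3 = 8.3613.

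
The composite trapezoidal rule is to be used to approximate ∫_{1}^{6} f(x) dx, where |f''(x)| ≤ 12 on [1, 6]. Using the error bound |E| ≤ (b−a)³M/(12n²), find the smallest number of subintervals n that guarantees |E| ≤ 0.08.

Need 1500/(12n²) ≤ 0.08.
n² ≥ 1500/(12·0.08) = 1562.5 ⇒ n ≥ 39.5285, so the smallest n is 40.

40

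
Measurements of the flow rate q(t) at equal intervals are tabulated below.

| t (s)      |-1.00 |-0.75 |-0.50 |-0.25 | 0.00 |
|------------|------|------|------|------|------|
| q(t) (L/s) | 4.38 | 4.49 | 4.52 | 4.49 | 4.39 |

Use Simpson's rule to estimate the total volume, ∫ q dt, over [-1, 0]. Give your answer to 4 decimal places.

4.4775

h = 0.25, n = 4.
(h/3)·[y₀ + 4y₁ + 2y₂ + 4y₃ + y₄] = 0.083333·(53.73) = 4.4775.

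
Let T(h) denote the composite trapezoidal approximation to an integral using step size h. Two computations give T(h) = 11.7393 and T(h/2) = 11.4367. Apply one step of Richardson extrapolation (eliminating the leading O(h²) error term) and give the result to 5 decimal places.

11.33583

R = (4·T(h/2) − T(h)) / 3 = (4·11.4367 − 11.7393)/3 = (34.0075)/3 = 11.33583.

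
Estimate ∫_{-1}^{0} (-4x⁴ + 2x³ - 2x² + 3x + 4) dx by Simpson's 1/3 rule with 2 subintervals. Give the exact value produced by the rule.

h = (0 − (-1))/2 = 0.5.
Nodes x₀,…,x₂ = -1, -0.5, 0.
f(x) = -4x⁴ + 2x³ - 2x² + 3x + 4: f₀=-7, f₁=1.5, f₂=4.
(h/3)·[f₀ + 4f₁ + f₂] = 0.166667·(3) = 0.5.

0.5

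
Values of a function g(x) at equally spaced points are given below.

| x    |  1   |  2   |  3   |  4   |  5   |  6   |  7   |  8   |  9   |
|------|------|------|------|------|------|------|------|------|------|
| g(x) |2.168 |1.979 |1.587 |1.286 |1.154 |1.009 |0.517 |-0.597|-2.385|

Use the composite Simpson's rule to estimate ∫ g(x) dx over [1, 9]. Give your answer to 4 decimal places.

7.0023

h = 1, n = 8.
(h/3)·[y₀ + 4y₁ + 2y₂ + 4y₃ + 2y₄ + 4y₅ + 2y₆ + 4y₇ + y₈] = 0.333333·(21.007) = 7.0023.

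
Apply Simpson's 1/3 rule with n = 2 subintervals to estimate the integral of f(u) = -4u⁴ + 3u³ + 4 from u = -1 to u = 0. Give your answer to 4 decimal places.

h = (0 − (-1))/2 = 0.5.
Nodes u₀,…,u₂ = -1, -0.5, 0.
f(u) = -4u⁴ + 3u³ + 4: f₀=-3, f₁=3.375, f₂=4.
(h/3)·[f₀ + 4f₁ + f₂] = 0.166667·(14.5) = 2.4167.

2.4167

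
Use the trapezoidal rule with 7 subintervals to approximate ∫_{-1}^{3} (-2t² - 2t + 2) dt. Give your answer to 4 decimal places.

-19.1020

h = (3 − (-1))/7 = 0.571429.
Nodes t₀,…,t₇ = -1, -0.428571, 0.142857, 0.714286, 1.285714, 1.857143, 2.428571, 3.
f(t) = -2t² - 2t + 2: f₀=2, f₁=2.489796, f₂=1.673469, f₃=-0.448980, f₄=-3.877551, f₅=-8.612245, f₆=-14.653061, f₇=-22.
(h/2)·[f₀ + 2f₁ + 2f₂ + 2f₃ + 2f₄ + 2f₅ + 2f₆ + f₇] = 0.285714·(-66.857143) = -19.1020.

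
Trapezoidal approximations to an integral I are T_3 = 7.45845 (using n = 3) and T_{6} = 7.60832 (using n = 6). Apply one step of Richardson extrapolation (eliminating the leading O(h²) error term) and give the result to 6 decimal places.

7.658277

R = (4·T_{6} − T_3) / 3 = (4·7.60832 − 7.45845)/3 = (22.97483)/3 = 7.658277.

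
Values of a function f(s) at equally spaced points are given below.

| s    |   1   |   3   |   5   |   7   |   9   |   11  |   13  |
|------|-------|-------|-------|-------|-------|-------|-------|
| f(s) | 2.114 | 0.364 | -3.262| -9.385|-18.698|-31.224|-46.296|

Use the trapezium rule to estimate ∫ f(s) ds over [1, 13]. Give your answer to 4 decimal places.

h = 2, n = 6.
(h/2)·[y₀ + 2y₁ + 2y₂ + 2y₃ + 2y₄ + 2y₅ + y₆] = 1·(-168.592) = -168.5920.

-168.5920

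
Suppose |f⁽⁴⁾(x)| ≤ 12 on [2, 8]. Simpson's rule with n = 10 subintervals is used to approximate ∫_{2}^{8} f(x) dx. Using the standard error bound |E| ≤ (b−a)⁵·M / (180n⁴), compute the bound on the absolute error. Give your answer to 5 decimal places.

|E| ≤ (6)⁵·12 / (180·10⁴) = 93312/1800000 = 0.05184.

0.05184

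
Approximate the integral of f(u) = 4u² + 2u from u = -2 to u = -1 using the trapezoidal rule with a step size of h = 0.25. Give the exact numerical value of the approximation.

6.375

h = (-1 − (-2))/4 = 0.25.
Nodes u₀,…,u₄ = -2, -1.75, -1.5, -1.25, -1.
f(u) = 4u² + 2u: f₀=12, f₁=8.75, f₂=6, f₃=3.75, f₄=2.
(h/2)·[f₀ + 2f₁ + 2f₂ + 2f₃ + f₄] = 0.125·(51) = 6.375.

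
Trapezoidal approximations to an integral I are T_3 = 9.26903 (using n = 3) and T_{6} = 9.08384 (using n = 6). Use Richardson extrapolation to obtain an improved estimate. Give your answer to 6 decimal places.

9.022110

R = (4·T_{6} − T_3) / 3 = (4·9.08384 − 9.26903)/3 = (27.06633)/3 = 9.022110.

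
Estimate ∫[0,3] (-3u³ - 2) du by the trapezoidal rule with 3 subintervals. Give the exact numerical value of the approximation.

-73.5

h = (3 − 0)/3 = 1.
Nodes u₀,…,u₃ = 0, 1, 2, 3.
f(u) = -3u³ - 2: f₀=-2, f₁=-5, f₂=-26, f₃=-83.
(h/2)·[f₀ + 2f₁ + 2f₂ + f₃] = 0.5·(-147) = -73.5.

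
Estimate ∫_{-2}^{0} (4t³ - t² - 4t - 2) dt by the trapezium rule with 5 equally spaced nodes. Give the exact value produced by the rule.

-15.75

h = (0 − (-2))/4 = 0.5.
Nodes t₀,…,t₄ = -2, -1.5, -1, -0.5, 0.
f(t) = 4t³ - t² - 4t - 2: f₀=-30, f₁=-11.75, f₂=-3, f₃=-0.75, f₄=-2.
(h/2)·[f₀ + 2f₁ + 2f₂ + 2f₃ + f₄] = 0.25·(-63) = -15.75.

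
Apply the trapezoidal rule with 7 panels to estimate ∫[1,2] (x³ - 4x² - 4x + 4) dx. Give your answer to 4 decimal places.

h = (2 − 1)/7 = 0.142857.
Nodes x₀,…,x₇ = 1, 1.142857, 1.285714, 1.428571, 1.571429, 1.714286, 1.857143, 2.
f(x) = x³ - 4x² - 4x + 4: f₀=-3, f₁=-4.303207, f₂=-5.629738, f₃=-6.962099, f₄=-8.282799, f₅=-9.574344, f₆=-10.819242, f₇=-12.
(h/2)·[f₀ + 2f₁ + 2f₂ + 2f₃ + 2f₄ + 2f₅ + 2f₆ + f₇] = 0.071429·(-106.142857) = -7.5816.

-7.5816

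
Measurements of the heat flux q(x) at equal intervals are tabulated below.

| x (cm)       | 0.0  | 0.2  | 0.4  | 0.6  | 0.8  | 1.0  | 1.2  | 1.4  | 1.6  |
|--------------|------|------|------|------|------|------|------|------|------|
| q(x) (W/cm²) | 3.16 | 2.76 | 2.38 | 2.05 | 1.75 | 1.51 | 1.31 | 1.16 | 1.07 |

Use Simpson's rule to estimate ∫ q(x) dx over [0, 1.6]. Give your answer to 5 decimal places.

h = 0.2, n = 8.
(h/3)·[y₀ + 4y₁ + 2y₂ + 4y₃ + 2y₄ + 4y₅ + 2y₆ + 4y₇ + y₈] = 0.066667·(45.03) = 3.00200.

3.00200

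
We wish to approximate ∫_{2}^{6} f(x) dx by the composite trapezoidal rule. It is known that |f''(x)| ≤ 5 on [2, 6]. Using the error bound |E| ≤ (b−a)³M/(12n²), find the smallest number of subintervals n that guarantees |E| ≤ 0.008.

Need 320/(12n²) ≤ 0.008.
n² ≥ 320/(12·0.008) = 3333.33 ⇒ n ≥ 57.7350, so the smallest n is 58.

58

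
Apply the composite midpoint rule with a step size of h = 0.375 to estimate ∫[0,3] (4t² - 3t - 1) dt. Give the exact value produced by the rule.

19.359375

h = (3 − 0)/8 = 0.375.
Midpoints m₁,…,m₈ = 0.1875, 0.5625, 0.9375, 1.3125, 1.6875, 2.0625, 2.4375, 2.8125.
f(m₁)=-1.421875, f(m₂)=-1.421875, f(m₃)=-0.296875, f(m₄)=1.953125, f(m₅)=5.328125, f(m₆)=9.828125, f(m₇)=15.453125, f(m₈)=22.203125.
h·[f(m₁) + f(m₂) + f(m₃) + f(m₄) + f(m₅) + f(m₆) + f(m₇) + f(m₈)] = 0.375·(51.625) = 19.359375.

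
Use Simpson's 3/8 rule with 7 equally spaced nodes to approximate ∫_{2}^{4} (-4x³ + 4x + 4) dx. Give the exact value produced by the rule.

h = (4 − 2)/6 = 0.333333.
Nodes x₀,…,x₆ = 2, 2.333333, 2.666667, 3, 3.333333, 3.666667, 4.
f(x) = -4x³ + 4x + 4: f₀=-20, f₁=-37.481481, f₂=-61.185185, f₃=-92, f₄=-130.814815, f₅=-178.518519, f₆=-236.
(3h/8)·[f₀ + 3f₁ + 3f₂ + 2f₃ + 3f₄ + 3f₅ + f₆] = 0.125·(-1664) = -208.

-208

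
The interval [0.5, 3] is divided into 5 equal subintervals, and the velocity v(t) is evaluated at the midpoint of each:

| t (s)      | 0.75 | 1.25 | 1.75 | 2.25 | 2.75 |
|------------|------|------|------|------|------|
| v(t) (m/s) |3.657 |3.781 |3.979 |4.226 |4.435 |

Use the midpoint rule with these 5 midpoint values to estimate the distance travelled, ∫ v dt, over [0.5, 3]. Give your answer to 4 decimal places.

10.0390

h = 0.5, n = 5.
h·[y(m₁) + y(m₂) + y(m₃) + y(m₄) + y(m₅)] = 0.5·(20.078) = 10.0390.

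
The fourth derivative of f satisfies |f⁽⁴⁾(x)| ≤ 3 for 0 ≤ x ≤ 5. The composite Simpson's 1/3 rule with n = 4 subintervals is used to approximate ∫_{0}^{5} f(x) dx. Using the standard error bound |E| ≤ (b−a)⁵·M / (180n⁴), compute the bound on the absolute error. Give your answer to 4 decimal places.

0.2035

|E| ≤ (5)⁵·3 / (180·4⁴) = 9375/46080 = 0.2035.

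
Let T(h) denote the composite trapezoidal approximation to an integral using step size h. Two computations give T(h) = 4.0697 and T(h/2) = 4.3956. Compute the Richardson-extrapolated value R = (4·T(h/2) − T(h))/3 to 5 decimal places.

R = (4·T(h/2) − T(h)) / 3 = (4·4.3956 − 4.0697)/3 = (13.5127)/3 = 4.50423.

4.50423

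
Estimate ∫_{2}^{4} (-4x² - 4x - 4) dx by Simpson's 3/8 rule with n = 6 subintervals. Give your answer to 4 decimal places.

-106.6667

h = (4 − 2)/6 = 0.333333.
Nodes x₀,…,x₆ = 2, 2.333333, 2.666667, 3, 3.333333, 3.666667, 4.
f(x) = -4x² - 4x - 4: f₀=-28, f₁=-35.111111, f₂=-43.111111, f₃=-52, f₄=-61.777778, f₅=-72.444444, f₆=-84.
(3h/8)·[f₀ + 3f₁ + 3f₂ + 2f₃ + 3f₄ + 3f₅ + f₆] = 0.125·(-853.333333) = -106.6667.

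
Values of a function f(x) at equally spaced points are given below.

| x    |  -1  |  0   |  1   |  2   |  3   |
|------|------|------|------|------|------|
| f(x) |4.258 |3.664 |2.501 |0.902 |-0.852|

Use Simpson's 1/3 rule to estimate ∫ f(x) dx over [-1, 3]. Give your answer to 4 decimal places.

h = 1, n = 4.
(h/3)·[y₀ + 4y₁ + 2y₂ + 4y₃ + y₄] = 0.333333·(26.672) = 8.8907.

8.8907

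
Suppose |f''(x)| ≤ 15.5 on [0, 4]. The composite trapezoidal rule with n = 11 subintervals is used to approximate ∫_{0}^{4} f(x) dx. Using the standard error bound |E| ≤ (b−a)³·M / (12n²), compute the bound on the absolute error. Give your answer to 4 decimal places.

0.6832

|E| ≤ (4)³·15.5 / (12·11²) = 992/1452 = 0.6832.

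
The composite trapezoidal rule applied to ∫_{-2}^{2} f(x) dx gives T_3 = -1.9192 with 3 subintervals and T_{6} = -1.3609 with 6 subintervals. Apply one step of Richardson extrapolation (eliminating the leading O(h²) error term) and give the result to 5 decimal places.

-1.17480

R = (4·T_{6} − T_3) / 3 = (4·(-1.3609) − (-1.9192))/3 = (-3.5244)/3 = -1.17480.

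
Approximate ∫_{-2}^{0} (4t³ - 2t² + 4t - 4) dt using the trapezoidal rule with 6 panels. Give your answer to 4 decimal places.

h = (0 − (-2))/6 = 0.333333.
Nodes t₀,…,t₆ = -2, -1.666667, -1.333333, -1, -0.666667, -0.333333, 0.
f(t) = 4t³ - 2t² + 4t - 4: f₀=-52, f₁=-34.740741, f₂=-22.370370, f₃=-14, f₄=-8.740741, f₅=-5.703704, f₆=-4.
(h/2)·[f₀ + 2f₁ + 2f₂ + 2f₃ + 2f₄ + 2f₅ + f₆] = 0.166667·(-227.111111) = -37.8519.

-37.8519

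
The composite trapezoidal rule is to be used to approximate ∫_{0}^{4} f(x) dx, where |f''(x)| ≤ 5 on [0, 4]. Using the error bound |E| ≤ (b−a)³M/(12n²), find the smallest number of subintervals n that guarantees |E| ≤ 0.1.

17

Need 320/(12n²) ≤ 0.1.
n² ≥ 320/(12·0.1) = 266.667 ⇒ n ≥ 16.3299, so the smallest n is 17.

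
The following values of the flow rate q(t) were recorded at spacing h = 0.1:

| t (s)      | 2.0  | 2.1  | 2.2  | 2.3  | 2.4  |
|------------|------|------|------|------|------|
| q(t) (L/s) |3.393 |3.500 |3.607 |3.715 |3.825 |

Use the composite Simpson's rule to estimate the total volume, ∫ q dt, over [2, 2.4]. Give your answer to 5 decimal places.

1.44307

h = 0.1, n = 4.
(h/3)·[y₀ + 4y₁ + 2y₂ + 4y₃ + y₄] = 0.033333·(43.292) = 1.44307.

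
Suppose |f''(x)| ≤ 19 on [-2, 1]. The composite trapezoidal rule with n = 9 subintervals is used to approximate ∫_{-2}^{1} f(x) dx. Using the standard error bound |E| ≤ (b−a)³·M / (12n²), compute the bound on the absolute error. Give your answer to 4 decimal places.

|E| ≤ (3)³·19 / (12·9²) = 513/972 = 0.5278.

0.5278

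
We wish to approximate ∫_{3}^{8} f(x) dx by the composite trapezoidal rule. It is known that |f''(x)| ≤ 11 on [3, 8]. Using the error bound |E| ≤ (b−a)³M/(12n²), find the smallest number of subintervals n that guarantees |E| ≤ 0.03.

62

Need 1375/(12n²) ≤ 0.03.
n² ≥ 1375/(12·0.03) = 3819.44 ⇒ n ≥ 61.8017, so the smallest n is 62.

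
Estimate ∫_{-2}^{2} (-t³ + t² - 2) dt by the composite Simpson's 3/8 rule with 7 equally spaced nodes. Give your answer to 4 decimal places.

-2.6667

h = (2 − (-2))/6 = 0.666667.
Nodes t₀,…,t₆ = -2, -1.333333, -0.666667, 0, 0.666667, 1.333333, 2.
f(t) = -t³ + t² - 2: f₀=10, f₁=2.148148, f₂=-1.259259, f₃=-2, f₄=-1.851852, f₅=-2.592593, f₆=-6.
(3h/8)·[f₀ + 3f₁ + 3f₂ + 2f₃ + 3f₄ + 3f₅ + f₆] = 0.25·(-10.666667) = -2.6667.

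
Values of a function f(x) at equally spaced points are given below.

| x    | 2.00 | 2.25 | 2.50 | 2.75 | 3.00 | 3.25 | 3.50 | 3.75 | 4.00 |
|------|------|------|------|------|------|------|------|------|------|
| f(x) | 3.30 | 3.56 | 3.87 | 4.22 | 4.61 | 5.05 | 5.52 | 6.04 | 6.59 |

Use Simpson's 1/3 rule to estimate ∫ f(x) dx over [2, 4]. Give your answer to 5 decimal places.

h = 0.25, n = 8.
(h/3)·[y₀ + 4y₁ + 2y₂ + 4y₃ + 2y₄ + 4y₅ + 2y₆ + 4y₇ + y₈] = 0.083333·(113.37) = 9.44750.

9.44750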